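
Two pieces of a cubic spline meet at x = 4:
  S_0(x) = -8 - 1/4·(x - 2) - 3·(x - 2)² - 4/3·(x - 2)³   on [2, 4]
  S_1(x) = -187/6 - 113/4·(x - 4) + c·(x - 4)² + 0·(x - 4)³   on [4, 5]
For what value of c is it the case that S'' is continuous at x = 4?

-11

S_0''(x) = -6 - 8·(x - 2), so S_0''(4) = -22. On the right, S_1''(4) = 2c, so c = -11.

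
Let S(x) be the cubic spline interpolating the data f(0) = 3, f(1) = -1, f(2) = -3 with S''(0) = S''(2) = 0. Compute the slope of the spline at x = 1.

-3

Write M_i for S''(x_i). With h_i = 1, 1 and divided differences Δ_i = -4, -2, the continuity of S' gives the tridiagonal system
  1·M_0 + 4·M_1 + 1·M_2 = 6(Δ_1 - Δ_0) = 12
Natural end conditions: M_0 = M_2 = 0.
Solving the tridiagonal system: M_0 = 0, M_1 = 3, M_2 = 0.
On [1, 2], S'(x) = b_1 + 2c_1·(x - 1) + 3d_1·(x - 1)² with b_1 = Δ_1 - h_1(2M_1 + M_2)/6 = -3, c_1 = M_1/2 = 3/2, d_1 = (M_2 - M_1)/(6h_1) = -1/2. So S'(1) = -3.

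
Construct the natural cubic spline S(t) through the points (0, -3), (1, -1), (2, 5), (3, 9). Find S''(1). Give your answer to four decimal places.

With σ_i denoting the second derivative at x_i, h_i = 1, 1, 1, and Δ_i = (y_(i+1) − y_i)/h_i = 2, 6, 4:
  1·σ_0 + 4·σ_1 + 1·σ_2 = 6(Δ_1 - Δ_0) = 24
  1·σ_1 + 4·σ_2 + 1·σ_3 = 6(Δ_2 - Δ_1) = -12
Natural end conditions: σ_0 = σ_3 = 0.
Solving the tridiagonal system: σ_0 = 0, σ_1 = 36/5, σ_2 = -24/5, σ_3 = 0.

7.2000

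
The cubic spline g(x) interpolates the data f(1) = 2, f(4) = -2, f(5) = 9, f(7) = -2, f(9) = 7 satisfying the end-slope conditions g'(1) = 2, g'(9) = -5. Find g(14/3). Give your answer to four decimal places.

6.1032

Put M_i = g'' at the i-th knot. Here h = (3, 1, 2, 2) and Δ = (-4/3, 11, -11/2, 9/2), so the interior equations h_(i-1)·M_(i-1) + 2(h_(i-1)+h_i)·M_i + h_i·M_(i+1) = 6(Δ_i − Δ_(i-1)) read
  3·M_0 + 8·M_1 + 1·M_2 = 6(Δ_1 - Δ_0) = 74
  1·M_1 + 6·M_2 + 2·M_3 = 6(Δ_2 - Δ_1) = -99
  2·M_2 + 8·M_3 + 2·M_4 = 6(Δ_3 - Δ_2) = 60
Clamped end conditions give two more equations: 2h_0·M_0 + h_0·M_1 = 6(Δ_0 - g'(1)) = -20 and h_3·M_3 + 2h_3·M_4 = 6(g'(9) - Δ_3) = -57.
Forward elimination and back-substitution give M_0 = -2831/240, M_1 = 677/40, M_2 = -2081/80, M_3 = 803/40, M_4 = -1943/80.
On [4, 5], g(x) = -2 + 1551/160·(x - 4) + 677/80·(x - 4)² - 229/32·(x - 4)³.
With (x - 4) = 2/3: g(14/3) = 13183/2160.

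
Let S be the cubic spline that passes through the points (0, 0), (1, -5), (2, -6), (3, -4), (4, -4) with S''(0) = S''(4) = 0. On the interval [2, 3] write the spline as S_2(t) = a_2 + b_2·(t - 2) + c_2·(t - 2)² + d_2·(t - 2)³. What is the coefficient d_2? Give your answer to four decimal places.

Let m_i = S''(x_i). Step sizes h_i = 1, 1, 1, 1; slopes of the chords Δ_i = (y_(i+1) - y_i)/h_i = -5, -1, 2, 0.
  1·m_0 + 4·m_1 + 1·m_2 = 6(Δ_1 - Δ_0) = 24
  1·m_1 + 4·m_2 + 1·m_3 = 6(Δ_2 - Δ_1) = 18
  1·m_2 + 4·m_3 + 1·m_4 = 6(Δ_3 - Δ_2) = -12
Natural end conditions: m_0 = m_4 = 0.
Forward elimination and back-substitution give m_0 = 0, m_1 = 69/14, m_2 = 30/7, m_3 = -57/14, m_4 = 0.
On [2, 3], with S_2(t) = a_2 + b_2·(t - 2) + c_2·(t - 2)² + d_2·(t - 2)³: c_2 = m_2/2 = 15/7, d_2 = (m_3 - m_2)/(6h_2) = -39/28, b_2 = Δ_2 - h_2(2m_2 + m_3)/6 = 5/4.

-1.3929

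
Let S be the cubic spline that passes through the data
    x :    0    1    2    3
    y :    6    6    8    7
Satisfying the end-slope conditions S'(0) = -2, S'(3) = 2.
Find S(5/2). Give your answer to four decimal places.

Write M_i for S''(x_i). With h_i = 1, 1, 1 and divided differences Δ_i = 0, 2, -1, the continuity of S' gives the tridiagonal system
  1·M_0 + 4·M_1 + 1·M_2 = 6(Δ_1 - Δ_0) = 12
  1·M_1 + 4·M_2 + 1·M_3 = 6(Δ_2 - Δ_1) = -18
Clamped end conditions give two more equations: 2h_0·M_0 + h_0·M_1 = 6(Δ_0 - S'(0)) = 12 and h_2·M_2 + 2h_2·M_3 = 6(S'(3) - Δ_2) = 18.
Forward elimination and back-substitution give M_0 = 58/15, M_1 = 64/15, M_2 = -134/15, M_3 = 202/15.
On [2, 3], S(x) = 8 - 4/15·(x - 2) - 67/15·(x - 2)² + 56/15·(x - 2)³.
With (x - 2) = 1/2: S(5/2) = 433/60.

7.2167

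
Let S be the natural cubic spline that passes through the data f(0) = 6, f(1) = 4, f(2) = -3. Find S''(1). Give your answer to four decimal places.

-7.5000

Write m_i for S''(x_i). With h_i = 1, 1 and divided differences Δ_i = -2, -7, the continuity of S' gives the tridiagonal system
  1·m_0 + 4·m_1 + 1·m_2 = 6(Δ_1 - Δ_0) = -30
Natural end conditions: m_0 = m_2 = 0.
Hence m_0 = 0, m_1 = -15/2, m_2 = 0.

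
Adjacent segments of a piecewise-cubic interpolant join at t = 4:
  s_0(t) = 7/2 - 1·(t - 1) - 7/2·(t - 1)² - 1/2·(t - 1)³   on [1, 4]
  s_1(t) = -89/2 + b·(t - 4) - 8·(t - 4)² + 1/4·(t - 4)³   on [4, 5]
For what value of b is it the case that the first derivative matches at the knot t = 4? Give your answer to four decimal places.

s_0'(t) = -1 - 7·(t - 1) - 3/2·(t - 1)², so s_0'(4) = -71/2. On the right, s_1'(4) = b, so b = -71/2.

-35.5000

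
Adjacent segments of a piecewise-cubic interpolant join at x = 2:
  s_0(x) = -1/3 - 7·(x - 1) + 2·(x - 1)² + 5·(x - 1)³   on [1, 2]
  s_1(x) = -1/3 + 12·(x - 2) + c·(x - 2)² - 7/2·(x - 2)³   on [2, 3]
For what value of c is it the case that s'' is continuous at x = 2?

s_0''(x) = 4 + 30·(x - 1), so s_0''(2) = 34. On the right, s_1''(2) = 2c, so c = 17.

17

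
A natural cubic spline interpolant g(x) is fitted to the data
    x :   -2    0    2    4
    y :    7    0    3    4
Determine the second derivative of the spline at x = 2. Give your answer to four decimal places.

-1.8000

Write M_i for g''(x_i). With h_i = 2, 2, 2 and divided differences Δ_i = -7/2, 3/2, 1/2, the continuity of g' gives the tridiagonal system
  2·M_0 + 8·M_1 + 2·M_2 = 6(Δ_1 - Δ_0) = 30
  2·M_1 + 8·M_2 + 2·M_3 = 6(Δ_2 - Δ_1) = -6
Natural end conditions: M_0 = M_3 = 0.
Forward elimination and back-substitution give M_0 = 0, M_1 = 21/5, M_2 = -9/5, M_3 = 0.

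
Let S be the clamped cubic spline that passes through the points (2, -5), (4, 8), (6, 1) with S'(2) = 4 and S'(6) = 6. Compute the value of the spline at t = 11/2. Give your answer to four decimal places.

With σ_i denoting the second derivative at x_i, h_i = 2, 2, and Δ_i = (y_(i+1) − y_i)/h_i = 13/2, -7/2:
  2·σ_0 + 8·σ_1 + 2·σ_2 = 6(Δ_1 - Δ_0) = -60
Clamped end conditions give two more equations: 2h_0·σ_0 + h_0·σ_1 = 6(Δ_0 - S'(2)) = 15 and h_1·σ_1 + 2h_1·σ_2 = 6(S'(6) - Δ_1) = 57.
Solving the tridiagonal system: σ_0 = 47/4, σ_1 = -16, σ_2 = 89/4.
On [4, 6], S(t) = 8 - 1/4·(t - 4) - 8·(t - 4)² + 51/16·(t - 4)³.
With (t - 4) = 3/2: S(11/2) = 49/128.

0.3828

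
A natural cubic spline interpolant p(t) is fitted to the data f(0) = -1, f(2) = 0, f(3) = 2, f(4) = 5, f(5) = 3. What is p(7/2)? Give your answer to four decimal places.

3.8118

With M_i denoting the second derivative at x_i, h_i = 2, 1, 1, 1, and Δ_i = (y_(i+1) − y_i)/h_i = 1/2, 2, 3, -2:
  2·M_0 + 6·M_1 + 1·M_2 = 6(Δ_1 - Δ_0) = 9
  1·M_1 + 4·M_2 + 1·M_3 = 6(Δ_2 - Δ_1) = 6
  1·M_2 + 4·M_3 + 1·M_4 = 6(Δ_3 - Δ_2) = -30
Natural end conditions: M_0 = M_4 = 0.
Solving: M_0 = 0, M_1 = 81/86, M_2 = 144/43, M_3 = -717/86, M_4 = 0.
On [3, 4], p(t) = 2 + 563/172·(t - 3) + 72/43·(t - 3)² - 335/172·(t - 3)³.
With (t - 3) = 1/2: p(7/2) = 5245/1376.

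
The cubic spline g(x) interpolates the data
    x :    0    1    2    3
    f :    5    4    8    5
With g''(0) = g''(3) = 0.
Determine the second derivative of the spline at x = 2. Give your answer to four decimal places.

-13.2000

Let σ_i = g''(x_i). Step sizes h_i = 1, 1, 1; slopes of the chords Δ_i = (y_(i+1) - y_i)/h_i = -1, 4, -3.
  1·σ_0 + 4·σ_1 + 1·σ_2 = 6(Δ_1 - Δ_0) = 30
  1·σ_1 + 4·σ_2 + 1·σ_3 = 6(Δ_2 - Δ_1) = -42
Natural end conditions: σ_0 = σ_3 = 0.
Hence σ_0 = 0, σ_1 = 54/5, σ_2 = -66/5, σ_3 = 0.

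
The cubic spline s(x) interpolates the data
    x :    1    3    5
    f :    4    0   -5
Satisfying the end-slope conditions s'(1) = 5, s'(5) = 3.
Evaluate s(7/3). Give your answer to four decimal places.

3.3704

Let m_i = s''(x_i). Step sizes h_i = 2, 2; slopes of the chords Δ_i = (y_(i+1) - y_i)/h_i = -2, -5/2.
  2·m_0 + 8·m_1 + 2·m_2 = 6(Δ_1 - Δ_0) = -3
Clamped end conditions give two more equations: 2h_0·m_0 + h_0·m_1 = 6(Δ_0 - s'(1)) = -42 and h_1·m_1 + 2h_1·m_2 = 6(s'(5) - Δ_1) = 33.
Solving the tridiagonal system: m_0 = -85/8, m_1 = 1/4, m_2 = 65/8.
On [1, 3], s(x) = 4 + 5·(x - 1) - 85/16·(x - 1)² + 29/32·(x - 1)³.
With (x - 1) = 4/3: s(7/3) = 91/27.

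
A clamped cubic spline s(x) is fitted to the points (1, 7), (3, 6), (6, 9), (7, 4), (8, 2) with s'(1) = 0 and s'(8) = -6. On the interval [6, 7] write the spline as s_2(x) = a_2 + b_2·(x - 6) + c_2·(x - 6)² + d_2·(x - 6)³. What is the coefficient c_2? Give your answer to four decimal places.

Let M_i = s''(x_i). Step sizes h_i = 2, 3, 1, 1; slopes of the chords Δ_i = (y_(i+1) - y_i)/h_i = -1/2, 1, -5, -2.
  2·M_0 + 10·M_1 + 3·M_2 = 6(Δ_1 - Δ_0) = 9
  3·M_1 + 8·M_2 + 1·M_3 = 6(Δ_2 - Δ_1) = -36
  1·M_2 + 4·M_3 + 1·M_4 = 6(Δ_3 - Δ_2) = 18
Clamped end conditions give two more equations: 2h_0·M_0 + h_0·M_1 = 6(Δ_0 - s'(1)) = -3 and h_3·M_3 + 2h_3·M_4 = 6(s'(8) - Δ_3) = -24.
Forward elimination and back-substitution give M_0 = -475/188, M_1 = 167/47, M_2 = -673/94, M_3 = 499/47, M_4 = -1627/94.
On [6, 7], with s_2(x) = a_2 + b_2·(x - 6) + c_2·(x - 6)² + d_2·(x - 6)³: c_2 = M_2/2 = -673/188, d_2 = (M_3 - M_2)/(6h_2) = 557/188, b_2 = Δ_2 - h_2(2M_2 + M_3)/6 = -206/47.

-3.5798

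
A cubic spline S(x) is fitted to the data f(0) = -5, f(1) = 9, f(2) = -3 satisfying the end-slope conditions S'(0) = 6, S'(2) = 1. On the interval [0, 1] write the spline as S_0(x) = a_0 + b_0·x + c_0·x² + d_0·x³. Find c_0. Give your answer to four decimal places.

30.2500

Let σ_i = S''(x_i). Step sizes h_i = 1, 1; slopes of the chords Δ_i = (y_(i+1) - y_i)/h_i = 14, -12.
  1·σ_0 + 4·σ_1 + 1·σ_2 = 6(Δ_1 - Δ_0) = -156
Clamped end conditions give two more equations: 2h_0·σ_0 + h_0·σ_1 = 6(Δ_0 - S'(0)) = 48 and h_1·σ_1 + 2h_1·σ_2 = 6(S'(2) - Δ_1) = 78.
Forward elimination and back-substitution give σ_0 = 121/2, σ_1 = -73, σ_2 = 151/2.
On [0, 1], with S_0(x) = a_0 + b_0·x + c_0·x² + d_0·x³: c_0 = σ_0/2 = 121/4, d_0 = (σ_1 - σ_0)/(6h_0) = -89/4, b_0 = Δ_0 - h_0(2σ_0 + σ_1)/6 = 6.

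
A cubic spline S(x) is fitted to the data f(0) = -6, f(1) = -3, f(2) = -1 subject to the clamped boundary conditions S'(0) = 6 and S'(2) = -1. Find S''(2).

-11

Write σ_i for S''(x_i). With h_i = 1, 1 and divided differences Δ_i = 3, 2, the continuity of S' gives the tridiagonal system
  1·σ_0 + 4·σ_1 + 1·σ_2 = 6(Δ_1 - Δ_0) = -6
Clamped end conditions give two more equations: 2h_0·σ_0 + h_0·σ_1 = 6(Δ_0 - S'(0)) = -18 and h_1·σ_1 + 2h_1·σ_2 = 6(S'(2) - Δ_1) = -18.
Forward elimination and back-substitution give σ_0 = -11, σ_1 = 4, σ_2 = -11.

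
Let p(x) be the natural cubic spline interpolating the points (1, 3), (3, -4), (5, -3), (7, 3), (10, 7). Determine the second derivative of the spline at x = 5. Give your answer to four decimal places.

With M_i denoting the second derivative at x_i, h_i = 2, 2, 2, 3, and Δ_i = (y_(i+1) − y_i)/h_i = -7/2, 1/2, 3, 4/3:
  2·M_0 + 8·M_1 + 2·M_2 = 6(Δ_1 - Δ_0) = 24
  2·M_1 + 8·M_2 + 2·M_3 = 6(Δ_2 - Δ_1) = 15
  2·M_2 + 10·M_3 + 3·M_4 = 6(Δ_3 - Δ_2) = -10
Natural end conditions: M_0 = M_4 = 0.
Solving the tridiagonal system: M_0 = 0, M_1 = 371/142, M_2 = 110/71, M_3 = -93/71, M_4 = 0.

1.5493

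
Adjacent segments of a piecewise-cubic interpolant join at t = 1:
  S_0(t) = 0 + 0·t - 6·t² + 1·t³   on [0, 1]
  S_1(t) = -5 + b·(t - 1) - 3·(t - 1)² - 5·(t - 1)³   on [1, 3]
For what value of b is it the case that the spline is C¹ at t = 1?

-9

S_0'(t) = 0 - 12·t + 3·t², so S_0'(1) = -9. On the right, S_1'(1) = b, so b = -9.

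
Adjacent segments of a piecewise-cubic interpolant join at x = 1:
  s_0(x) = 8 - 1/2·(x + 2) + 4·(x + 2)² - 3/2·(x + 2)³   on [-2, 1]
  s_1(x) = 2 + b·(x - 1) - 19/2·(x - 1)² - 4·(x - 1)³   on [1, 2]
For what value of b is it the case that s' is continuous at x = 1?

s_0'(x) = -1/2 + 8·(x + 2) - 9/2·(x + 2)², so s_0'(1) = -17. On the right, s_1'(1) = b, so b = -17.

-17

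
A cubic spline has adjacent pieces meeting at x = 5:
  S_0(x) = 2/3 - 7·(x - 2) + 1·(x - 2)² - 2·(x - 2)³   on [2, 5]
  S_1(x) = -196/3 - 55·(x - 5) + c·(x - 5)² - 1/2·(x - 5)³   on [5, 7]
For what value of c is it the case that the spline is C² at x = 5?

S_0''(x) = 2 - 12·(x - 2), so S_0''(5) = -34. On the right, S_1''(5) = 2c, so c = -17.

-17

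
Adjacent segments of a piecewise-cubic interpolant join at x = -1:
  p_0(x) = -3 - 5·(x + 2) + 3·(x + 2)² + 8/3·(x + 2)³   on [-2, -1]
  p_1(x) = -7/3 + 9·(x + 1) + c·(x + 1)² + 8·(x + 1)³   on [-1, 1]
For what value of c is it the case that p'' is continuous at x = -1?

11

p_0''(x) = 6 + 16·(x + 2), so p_0''(-1) = 22. On the right, p_1''(-1) = 2c, so c = 11.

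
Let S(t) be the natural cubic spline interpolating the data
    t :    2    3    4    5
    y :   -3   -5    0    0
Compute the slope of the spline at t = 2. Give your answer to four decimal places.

-4.2000

Write M_i for S''(x_i). With h_i = 1, 1, 1 and divided differences Δ_i = -2, 5, 0, the continuity of S' gives the tridiagonal system
  1·M_0 + 4·M_1 + 1·M_2 = 6(Δ_1 - Δ_0) = 42
  1·M_1 + 4·M_2 + 1·M_3 = 6(Δ_2 - Δ_1) = -30
Natural end conditions: M_0 = M_3 = 0.
Hence M_0 = 0, M_1 = 66/5, M_2 = -54/5, M_3 = 0.
On [2, 3], S'(t) = b_0 + 2c_0·(t - 2) + 3d_0·(t - 2)² with b_0 = Δ_0 - h_0(2M_0 + M_1)/6 = -21/5, c_0 = M_0/2 = 0, d_0 = (M_1 - M_0)/(6h_0) = 11/5. So S'(2) = -21/5.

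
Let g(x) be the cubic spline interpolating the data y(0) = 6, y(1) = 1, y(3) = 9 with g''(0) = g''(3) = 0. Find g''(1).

Let M_i = g''(x_i). Step sizes h_i = 1, 2; slopes of the chords Δ_i = (y_(i+1) - y_i)/h_i = -5, 4.
  1·M_0 + 6·M_1 + 2·M_2 = 6(Δ_1 - Δ_0) = 54
Natural end conditions: M_0 = M_2 = 0.
Hence M_0 = 0, M_1 = 9, M_2 = 0.

9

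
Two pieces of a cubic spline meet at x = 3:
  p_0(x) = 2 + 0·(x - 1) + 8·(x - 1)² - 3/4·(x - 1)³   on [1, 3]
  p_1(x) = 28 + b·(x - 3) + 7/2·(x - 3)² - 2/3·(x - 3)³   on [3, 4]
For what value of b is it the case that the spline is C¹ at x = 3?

23

p_0'(x) = 0 + 16·(x - 1) - 9/4·(x - 1)², so p_0'(3) = 23. On the right, p_1'(3) = b, so b = 23.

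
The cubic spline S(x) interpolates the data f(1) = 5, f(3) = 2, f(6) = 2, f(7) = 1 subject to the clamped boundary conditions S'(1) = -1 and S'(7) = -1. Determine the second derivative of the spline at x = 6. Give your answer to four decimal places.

Let M_i = S''(x_i). Step sizes h_i = 2, 3, 1; slopes of the chords Δ_i = (y_(i+1) - y_i)/h_i = -3/2, 0, -1.
  2·M_0 + 10·M_1 + 3·M_2 = 6(Δ_1 - Δ_0) = 9
  3·M_1 + 8·M_2 + 1·M_3 = 6(Δ_2 - Δ_1) = -6
Clamped end conditions give two more equations: 2h_0·M_0 + h_0·M_1 = 6(Δ_0 - S'(1)) = -3 and h_2·M_2 + 2h_2·M_3 = 6(S'(7) - Δ_2) = 0.
Forward elimination and back-substitution give M_0 = -41/26, M_1 = 43/26, M_2 = -19/13, M_3 = 19/26.

-1.4615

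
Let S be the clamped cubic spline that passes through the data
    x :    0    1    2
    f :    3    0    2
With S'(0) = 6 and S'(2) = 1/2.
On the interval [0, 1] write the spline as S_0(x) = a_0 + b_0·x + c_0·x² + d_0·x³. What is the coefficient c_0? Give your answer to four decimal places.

-18.6250

Let M_i = S''(x_i). Step sizes h_i = 1, 1; slopes of the chords Δ_i = (y_(i+1) - y_i)/h_i = -3, 2.
  1·M_0 + 4·M_1 + 1·M_2 = 6(Δ_1 - Δ_0) = 30
Clamped end conditions give two more equations: 2h_0·M_0 + h_0·M_1 = 6(Δ_0 - S'(0)) = -54 and h_1·M_1 + 2h_1·M_2 = 6(S'(2) - Δ_1) = -9.
Forward elimination and back-substitution give M_0 = -149/4, M_1 = 41/2, M_2 = -59/4.
On [0, 1], with S_0(x) = a_0 + b_0·x + c_0·x² + d_0·x³: c_0 = M_0/2 = -149/8, d_0 = (M_1 - M_0)/(6h_0) = 77/8, b_0 = Δ_0 - h_0(2M_0 + M_1)/6 = 6.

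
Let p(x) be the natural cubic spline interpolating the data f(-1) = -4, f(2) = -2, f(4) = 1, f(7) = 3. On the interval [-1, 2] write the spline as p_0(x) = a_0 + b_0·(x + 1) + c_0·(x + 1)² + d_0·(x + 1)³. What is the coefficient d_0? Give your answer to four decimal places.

Let M_i = p''(x_i). Step sizes h_i = 3, 2, 3; slopes of the chords Δ_i = (y_(i+1) - y_i)/h_i = 2/3, 3/2, 2/3.
  3·M_0 + 10·M_1 + 2·M_2 = 6(Δ_1 - Δ_0) = 5
  2·M_1 + 10·M_2 + 3·M_3 = 6(Δ_2 - Δ_1) = -5
Natural end conditions: M_0 = M_3 = 0.
Solving the tridiagonal system: M_0 = 0, M_1 = 5/8, M_2 = -5/8, M_3 = 0.
On [-1, 2], with p_0(x) = a_0 + b_0·(x + 1) + c_0·(x + 1)² + d_0·(x + 1)³: c_0 = M_0/2 = 0, d_0 = (M_1 - M_0)/(6h_0) = 5/144, b_0 = Δ_0 - h_0(2M_0 + M_1)/6 = 17/48.

0.0347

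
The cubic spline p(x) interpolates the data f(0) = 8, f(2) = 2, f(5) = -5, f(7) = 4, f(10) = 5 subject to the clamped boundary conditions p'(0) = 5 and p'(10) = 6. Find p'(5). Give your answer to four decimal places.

3.2816

Let σ_i = p''(x_i). Step sizes h_i = 2, 3, 2, 3; slopes of the chords Δ_i = (y_(i+1) - y_i)/h_i = -3, -7/3, 9/2, 1/3.
  2·σ_0 + 10·σ_1 + 3·σ_2 = 6(Δ_1 - Δ_0) = 4
  3·σ_1 + 10·σ_2 + 2·σ_3 = 6(Δ_2 - Δ_1) = 41
  2·σ_2 + 10·σ_3 + 3·σ_4 = 6(Δ_3 - Δ_2) = -25
Clamped end conditions give two more equations: 2h_0·σ_0 + h_0·σ_1 = 6(Δ_0 - p'(0)) = -48 and h_3·σ_3 + 2h_3·σ_4 = 6(p'(10) - Δ_3) = 34.
Hence σ_0 = -11087/870, σ_1 = 647/435, σ_2 = 2119/435, σ_3 = -2648/435, σ_4 = 1263/145.
On [5, 7], p'(x) = b_2 + 2c_2·(x - 5) + 3d_2·(x - 5)² with b_2 = Δ_2 - h_2(2σ_2 + σ_3)/6 = 571/174, c_2 = σ_2/2 = 2119/870, d_2 = (σ_3 - σ_2)/(6h_2) = -1589/1740. So p'(5) = 571/174.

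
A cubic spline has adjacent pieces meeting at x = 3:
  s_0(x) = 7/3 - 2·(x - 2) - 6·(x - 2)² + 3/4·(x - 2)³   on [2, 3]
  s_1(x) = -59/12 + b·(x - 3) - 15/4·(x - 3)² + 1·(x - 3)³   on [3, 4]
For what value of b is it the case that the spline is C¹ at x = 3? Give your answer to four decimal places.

-11.7500

s_0'(x) = -2 - 12·(x - 2) + 9/4·(x - 2)², so s_0'(3) = -47/4. On the right, s_1'(3) = b, so b = -47/4.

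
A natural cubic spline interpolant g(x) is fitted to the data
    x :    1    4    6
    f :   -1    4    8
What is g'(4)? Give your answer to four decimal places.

1.8667

Let m_i = g''(x_i). Step sizes h_i = 3, 2; slopes of the chords Δ_i = (y_(i+1) - y_i)/h_i = 5/3, 2.
  3·m_0 + 10·m_1 + 2·m_2 = 6(Δ_1 - Δ_0) = 2
Natural end conditions: m_0 = m_2 = 0.
Solving: m_0 = 0, m_1 = 1/5, m_2 = 0.
On [4, 6], g'(x) = b_1 + 2c_1·(x - 4) + 3d_1·(x - 4)² with b_1 = Δ_1 - h_1(2m_1 + m_2)/6 = 28/15, c_1 = m_1/2 = 1/10, d_1 = (m_2 - m_1)/(6h_1) = -1/60. So g'(4) = 28/15.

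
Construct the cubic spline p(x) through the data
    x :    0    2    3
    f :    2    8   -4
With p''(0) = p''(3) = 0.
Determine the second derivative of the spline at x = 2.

With M_i denoting the second derivative at x_i, h_i = 2, 1, and Δ_i = (y_(i+1) − y_i)/h_i = 3, -12:
  2·M_0 + 6·M_1 + 1·M_2 = 6(Δ_1 - Δ_0) = -90
Natural end conditions: M_0 = M_2 = 0.
Solving the tridiagonal system: M_0 = 0, M_1 = -15, M_2 = 0.

-15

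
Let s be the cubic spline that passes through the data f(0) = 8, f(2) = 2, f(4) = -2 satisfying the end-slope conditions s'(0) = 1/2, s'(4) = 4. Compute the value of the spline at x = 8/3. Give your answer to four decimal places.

-1.0741

Put σ_i = s'' at the i-th knot. Here h = (2, 2) and Δ = (-3, -2), so the interior equations h_(i-1)·σ_(i-1) + 2(h_(i-1)+h_i)·σ_i + h_i·σ_(i+1) = 6(Δ_i − Δ_(i-1)) read
  2·σ_0 + 8·σ_1 + 2·σ_2 = 6(Δ_1 - Δ_0) = 6
Clamped end conditions give two more equations: 2h_0·σ_0 + h_0·σ_1 = 6(Δ_0 - s'(0)) = -21 and h_1·σ_1 + 2h_1·σ_2 = 6(s'(4) - Δ_1) = 36.
Forward elimination and back-substitution give σ_0 = -41/8, σ_1 = -1/4, σ_2 = 73/8.
On [2, 4], s(x) = 2 - 39/8·(x - 2) - 1/8·(x - 2)² + 25/32·(x - 2)³.
With (x - 2) = 2/3: s(8/3) = -29/27.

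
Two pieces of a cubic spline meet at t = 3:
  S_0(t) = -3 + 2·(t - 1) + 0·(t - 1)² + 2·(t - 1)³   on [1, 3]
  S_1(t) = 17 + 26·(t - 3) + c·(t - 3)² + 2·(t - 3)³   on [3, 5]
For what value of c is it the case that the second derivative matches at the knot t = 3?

S_0''(t) = 0 + 12·(t - 1), so S_0''(3) = 24. On the right, S_1''(3) = 2c, so c = 12.

12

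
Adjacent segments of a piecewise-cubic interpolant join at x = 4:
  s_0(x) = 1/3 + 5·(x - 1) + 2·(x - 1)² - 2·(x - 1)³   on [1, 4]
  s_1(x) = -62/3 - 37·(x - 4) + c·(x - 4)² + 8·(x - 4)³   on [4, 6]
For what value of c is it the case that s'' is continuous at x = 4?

s_0''(x) = 4 - 12·(x - 1), so s_0''(4) = -32. On the right, s_1''(4) = 2c, so c = -16.

-16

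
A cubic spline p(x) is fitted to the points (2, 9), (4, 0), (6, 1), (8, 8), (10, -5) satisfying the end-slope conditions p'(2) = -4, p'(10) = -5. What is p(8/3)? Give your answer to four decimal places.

5.9365

Let M_i = p''(x_i). Step sizes h_i = 2, 2, 2, 2; slopes of the chords Δ_i = (y_(i+1) - y_i)/h_i = -9/2, 1/2, 7/2, -13/2.
  2·M_0 + 8·M_1 + 2·M_2 = 6(Δ_1 - Δ_0) = 30
  2·M_1 + 8·M_2 + 2·M_3 = 6(Δ_2 - Δ_1) = 18
  2·M_2 + 8·M_3 + 2·M_4 = 6(Δ_3 - Δ_2) = -60
Clamped end conditions give two more equations: 2h_0·M_0 + h_0·M_1 = 6(Δ_0 - p'(2)) = -3 and h_3·M_3 + 2h_3·M_4 = 6(p'(10) - Δ_3) = 9.
Solving: M_0 = -17/7, M_1 = 47/14, M_2 = 4, M_3 = -145/14, M_4 = 52/7.
On [2, 4], p(x) = 9 - 4·(x - 2) - 17/14·(x - 2)² + 27/56·(x - 2)³.
With (x - 2) = 2/3: p(8/3) = 374/63.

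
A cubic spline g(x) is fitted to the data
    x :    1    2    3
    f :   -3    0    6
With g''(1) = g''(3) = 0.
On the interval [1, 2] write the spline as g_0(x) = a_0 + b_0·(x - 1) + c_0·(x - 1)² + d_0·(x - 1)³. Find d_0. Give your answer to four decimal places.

Write m_i for g''(x_i). With h_i = 1, 1 and divided differences Δ_i = 3, 6, the continuity of g' gives the tridiagonal system
  1·m_0 + 4·m_1 + 1·m_2 = 6(Δ_1 - Δ_0) = 18
Natural end conditions: m_0 = m_2 = 0.
Solving: m_0 = 0, m_1 = 9/2, m_2 = 0.
On [1, 2], with g_0(x) = a_0 + b_0·(x - 1) + c_0·(x - 1)² + d_0·(x - 1)³: c_0 = m_0/2 = 0, d_0 = (m_1 - m_0)/(6h_0) = 3/4, b_0 = Δ_0 - h_0(2m_0 + m_1)/6 = 9/4.

0.7500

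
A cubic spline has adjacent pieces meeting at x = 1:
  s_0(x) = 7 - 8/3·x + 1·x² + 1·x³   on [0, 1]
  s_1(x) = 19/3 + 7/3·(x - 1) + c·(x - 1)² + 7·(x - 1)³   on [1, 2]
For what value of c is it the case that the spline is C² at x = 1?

4

s_0''(x) = 2 + 6·x, so s_0''(1) = 8. On the right, s_1''(1) = 2c, so c = 4.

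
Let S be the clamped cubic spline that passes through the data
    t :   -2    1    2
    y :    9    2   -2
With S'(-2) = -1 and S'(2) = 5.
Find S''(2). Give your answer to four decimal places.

29.7500

Write M_i for S''(x_i). With h_i = 3, 1 and divided differences Δ_i = -7/3, -4, the continuity of S' gives the tridiagonal system
  3·M_0 + 8·M_1 + 1·M_2 = 6(Δ_1 - Δ_0) = -10
Clamped end conditions give two more equations: 2h_0·M_0 + h_0·M_1 = 6(Δ_0 - S'(-2)) = -8 and h_1·M_1 + 2h_1·M_2 = 6(S'(2) - Δ_1) = 54.
Forward elimination and back-substitution give M_0 = 17/12, M_1 = -11/2, M_2 = 119/4.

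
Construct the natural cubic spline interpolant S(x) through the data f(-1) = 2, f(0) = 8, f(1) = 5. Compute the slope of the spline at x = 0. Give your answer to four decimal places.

1.5000

With σ_i denoting the second derivative at x_i, h_i = 1, 1, and Δ_i = (y_(i+1) − y_i)/h_i = 6, -3:
  1·σ_0 + 4·σ_1 + 1·σ_2 = 6(Δ_1 - Δ_0) = -54
Natural end conditions: σ_0 = σ_2 = 0.
Forward elimination and back-substitution give σ_0 = 0, σ_1 = -27/2, σ_2 = 0.
On [0, 1], S'(x) = b_1 + 2c_1·x + 3d_1·x² with b_1 = Δ_1 - h_1(2σ_1 + σ_2)/6 = 3/2, c_1 = σ_1/2 = -27/4, d_1 = (σ_2 - σ_1)/(6h_1) = 9/4. So S'(0) = 3/2.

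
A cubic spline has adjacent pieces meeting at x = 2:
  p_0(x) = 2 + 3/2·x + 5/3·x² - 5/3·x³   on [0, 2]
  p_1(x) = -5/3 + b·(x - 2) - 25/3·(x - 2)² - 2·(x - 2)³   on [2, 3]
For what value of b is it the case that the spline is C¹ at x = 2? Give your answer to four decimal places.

p_0'(x) = 3/2 + 10/3·x - 5·x², so p_0'(2) = -71/6. On the right, p_1'(2) = b, so b = -71/6.

-11.8333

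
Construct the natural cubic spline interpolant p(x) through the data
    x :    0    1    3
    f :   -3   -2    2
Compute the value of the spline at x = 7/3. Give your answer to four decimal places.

Let M_i = p''(x_i). Step sizes h_i = 1, 2; slopes of the chords Δ_i = (y_(i+1) - y_i)/h_i = 1, 2.
  1·M_0 + 6·M_1 + 2·M_2 = 6(Δ_1 - Δ_0) = 6
Natural end conditions: M_0 = M_2 = 0.
Solving the tridiagonal system: M_0 = 0, M_1 = 1, M_2 = 0.
On [1, 3], p(x) = -2 + 4/3·(x - 1) + 1/2·(x - 1)² - 1/12·(x - 1)³.
With (x - 1) = 4/3: p(7/3) = 38/81.

0.4691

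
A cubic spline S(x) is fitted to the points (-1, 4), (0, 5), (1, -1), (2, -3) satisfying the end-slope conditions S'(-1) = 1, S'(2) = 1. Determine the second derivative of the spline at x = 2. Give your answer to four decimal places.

With σ_i denoting the second derivative at x_i, h_i = 1, 1, 1, and Δ_i = (y_(i+1) − y_i)/h_i = 1, -6, -2:
  1·σ_0 + 4·σ_1 + 1·σ_2 = 6(Δ_1 - Δ_0) = -42
  1·σ_1 + 4·σ_2 + 1·σ_3 = 6(Δ_2 - Δ_1) = 24
Clamped end conditions give two more equations: 2h_0·σ_0 + h_0·σ_1 = 6(Δ_0 - S'(-1)) = 0 and h_2·σ_2 + 2h_2·σ_3 = 6(S'(2) - Δ_2) = 18.
Solving the tridiagonal system: σ_0 = 36/5, σ_1 = -72/5, σ_2 = 42/5, σ_3 = 24/5.

4.8000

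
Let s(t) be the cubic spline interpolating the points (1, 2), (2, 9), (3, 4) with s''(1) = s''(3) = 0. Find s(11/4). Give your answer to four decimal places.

Write m_i for s''(x_i). With h_i = 1, 1 and divided differences Δ_i = 7, -5, the continuity of s' gives the tridiagonal system
  1·m_0 + 4·m_1 + 1·m_2 = 6(Δ_1 - Δ_0) = -72
Natural end conditions: m_0 = m_2 = 0.
Solving: m_0 = 0, m_1 = -18, m_2 = 0.
On [2, 3], s(t) = 9 + 1·(t - 2) - 9·(t - 2)² + 3·(t - 2)³.
With (t - 2) = 3/4: s(11/4) = 381/64.

5.9531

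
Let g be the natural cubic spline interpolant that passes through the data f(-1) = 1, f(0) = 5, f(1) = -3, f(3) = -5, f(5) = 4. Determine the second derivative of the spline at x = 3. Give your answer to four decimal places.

Let σ_i = g''(x_i). Step sizes h_i = 1, 1, 2, 2; slopes of the chords Δ_i = (y_(i+1) - y_i)/h_i = 4, -8, -1, 9/2.
  1·σ_0 + 4·σ_1 + 1·σ_2 = 6(Δ_1 - Δ_0) = -72
  1·σ_1 + 6·σ_2 + 2·σ_3 = 6(Δ_2 - Δ_1) = 42
  2·σ_2 + 8·σ_3 + 2·σ_4 = 6(Δ_3 - Δ_2) = 33
Natural end conditions: σ_0 = σ_4 = 0.
Solving: σ_0 = 0, σ_1 = -573/28, σ_2 = 69/7, σ_3 = 93/56, σ_4 = 0.

1.6607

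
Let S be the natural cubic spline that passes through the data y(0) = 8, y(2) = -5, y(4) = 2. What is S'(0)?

Put m_i = S'' at the i-th knot. Here h = (2, 2) and Δ = (-13/2, 7/2), so the interior equations h_(i-1)·m_(i-1) + 2(h_(i-1)+h_i)·m_i + h_i·m_(i+1) = 6(Δ_i − Δ_(i-1)) read
  2·m_0 + 8·m_1 + 2·m_2 = 6(Δ_1 - Δ_0) = 60
Natural end conditions: m_0 = m_2 = 0.
Solving the tridiagonal system: m_0 = 0, m_1 = 15/2, m_2 = 0.
On [0, 2], S'(t) = b_0 + 2c_0·t + 3d_0·t² with b_0 = Δ_0 - h_0(2m_0 + m_1)/6 = -9, c_0 = m_0/2 = 0, d_0 = (m_1 - m_0)/(6h_0) = 5/8. So S'(0) = -9.

-9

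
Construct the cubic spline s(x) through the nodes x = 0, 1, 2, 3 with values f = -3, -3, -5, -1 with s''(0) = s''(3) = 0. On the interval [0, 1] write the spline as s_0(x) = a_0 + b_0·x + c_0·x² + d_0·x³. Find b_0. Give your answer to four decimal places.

Write M_i for s''(x_i). With h_i = 1, 1, 1 and divided differences Δ_i = 0, -2, 4, the continuity of s' gives the tridiagonal system
  1·M_0 + 4·M_1 + 1·M_2 = 6(Δ_1 - Δ_0) = -12
  1·M_1 + 4·M_2 + 1·M_3 = 6(Δ_2 - Δ_1) = 36
Natural end conditions: M_0 = M_3 = 0.
Forward elimination and back-substitution give M_0 = 0, M_1 = -28/5, M_2 = 52/5, M_3 = 0.
On [0, 1], with s_0(x) = a_0 + b_0·x + c_0·x² + d_0·x³: c_0 = M_0/2 = 0, d_0 = (M_1 - M_0)/(6h_0) = -14/15, b_0 = Δ_0 - h_0(2M_0 + M_1)/6 = 14/15.

0.9333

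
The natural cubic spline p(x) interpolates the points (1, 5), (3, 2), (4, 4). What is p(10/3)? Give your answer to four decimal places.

Put m_i = p'' at the i-th knot. Here h = (2, 1) and Δ = (-3/2, 2), so the interior equations h_(i-1)·m_(i-1) + 2(h_(i-1)+h_i)·m_i + h_i·m_(i+1) = 6(Δ_i − Δ_(i-1)) read
  2·m_0 + 6·m_1 + 1·m_2 = 6(Δ_1 - Δ_0) = 21
Natural end conditions: m_0 = m_2 = 0.
Solving the tridiagonal system: m_0 = 0, m_1 = 7/2, m_2 = 0.
On [3, 4], p(x) = 2 + 5/6·(x - 3) + 7/4·(x - 3)² - 7/12·(x - 3)³.
With (x - 3) = 1/3: p(10/3) = 397/162.

2.4506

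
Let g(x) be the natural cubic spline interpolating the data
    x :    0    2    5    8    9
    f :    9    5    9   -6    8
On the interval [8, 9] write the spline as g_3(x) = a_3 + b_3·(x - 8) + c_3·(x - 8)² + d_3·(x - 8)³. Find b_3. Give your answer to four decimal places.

8.1629

Let M_i = g''(x_i). Step sizes h_i = 2, 3, 3, 1; slopes of the chords Δ_i = (y_(i+1) - y_i)/h_i = -2, 4/3, -5, 14.
  2·M_0 + 10·M_1 + 3·M_2 = 6(Δ_1 - Δ_0) = 20
  3·M_1 + 12·M_2 + 3·M_3 = 6(Δ_2 - Δ_1) = -38
  3·M_2 + 8·M_3 + 1·M_4 = 6(Δ_3 - Δ_2) = 114
Natural end conditions: M_0 = M_4 = 0.
Hence M_0 = 0, M_1 = 613/133, M_2 = -3470/399, M_3 = 2329/133, M_4 = 0.
On [8, 9], with g_3(x) = a_3 + b_3·(x - 8) + c_3·(x - 8)² + d_3·(x - 8)³: c_3 = M_3/2 = 2329/266, d_3 = (M_4 - M_3)/(6h_3) = -2329/798, b_3 = Δ_3 - h_3(2M_3 + M_4)/6 = 3257/399.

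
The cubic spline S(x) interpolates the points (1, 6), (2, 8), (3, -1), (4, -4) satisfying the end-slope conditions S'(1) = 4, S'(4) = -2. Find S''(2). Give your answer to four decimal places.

-21.6000

With m_i denoting the second derivative at x_i, h_i = 1, 1, 1, and Δ_i = (y_(i+1) − y_i)/h_i = 2, -9, -3:
  1·m_0 + 4·m_1 + 1·m_2 = 6(Δ_1 - Δ_0) = -66
  1·m_1 + 4·m_2 + 1·m_3 = 6(Δ_2 - Δ_1) = 36
Clamped end conditions give two more equations: 2h_0·m_0 + h_0·m_1 = 6(Δ_0 - S'(1)) = -12 and h_2·m_2 + 2h_2·m_3 = 6(S'(4) - Δ_2) = 6.
Forward elimination and back-substitution give m_0 = 24/5, m_1 = -108/5, m_2 = 78/5, m_3 = -24/5.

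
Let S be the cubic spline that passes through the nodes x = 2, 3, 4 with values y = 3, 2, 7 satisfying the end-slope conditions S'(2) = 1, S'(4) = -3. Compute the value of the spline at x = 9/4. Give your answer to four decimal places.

2.8203

Let σ_i = S''(x_i). Step sizes h_i = 1, 1; slopes of the chords Δ_i = (y_(i+1) - y_i)/h_i = -1, 5.
  1·σ_0 + 4·σ_1 + 1·σ_2 = 6(Δ_1 - Δ_0) = 36
Clamped end conditions give two more equations: 2h_0·σ_0 + h_0·σ_1 = 6(Δ_0 - S'(2)) = -12 and h_1·σ_1 + 2h_1·σ_2 = 6(S'(4) - Δ_1) = -48.
Hence σ_0 = -17, σ_1 = 22, σ_2 = -35.
On [2, 3], S(x) = 3 + 1·(x - 2) - 17/2·(x - 2)² + 13/2·(x - 2)³.
With (x - 2) = 1/4: S(9/4) = 361/128.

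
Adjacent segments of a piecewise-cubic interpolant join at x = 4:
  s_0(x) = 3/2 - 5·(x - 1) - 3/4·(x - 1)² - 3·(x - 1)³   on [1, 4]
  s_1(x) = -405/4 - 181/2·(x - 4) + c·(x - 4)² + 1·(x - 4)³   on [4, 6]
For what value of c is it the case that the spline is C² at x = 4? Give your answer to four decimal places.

-27.7500

s_0''(x) = -3/2 - 18·(x - 1), so s_0''(4) = -111/2. On the right, s_1''(4) = 2c, so c = -111/4.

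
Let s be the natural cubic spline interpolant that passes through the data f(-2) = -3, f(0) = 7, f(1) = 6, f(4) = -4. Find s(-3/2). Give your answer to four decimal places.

Write m_i for s''(x_i). With h_i = 2, 1, 3 and divided differences Δ_i = 5, -1, -10/3, the continuity of s' gives the tridiagonal system
  2·m_0 + 6·m_1 + 1·m_2 = 6(Δ_1 - Δ_0) = -36
  1·m_1 + 8·m_2 + 3·m_3 = 6(Δ_2 - Δ_1) = -14
Natural end conditions: m_0 = m_3 = 0.
Forward elimination and back-substitution give m_0 = 0, m_1 = -274/47, m_2 = -48/47, m_3 = 0.
On [-2, 0], s(x) = -3 + 979/141·(x + 2) + 0·(x + 2)² - 137/282·(x + 2)³.
With (x + 2) = 1/2: s(-3/2) = 309/752.

0.4109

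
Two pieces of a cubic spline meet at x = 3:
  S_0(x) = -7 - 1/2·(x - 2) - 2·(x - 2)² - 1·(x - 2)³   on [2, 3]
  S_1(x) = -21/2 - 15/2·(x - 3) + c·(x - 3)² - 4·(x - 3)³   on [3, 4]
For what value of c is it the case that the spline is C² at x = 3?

-5

S_0''(x) = -4 - 6·(x - 2), so S_0''(3) = -10. On the right, S_1''(3) = 2c, so c = -5.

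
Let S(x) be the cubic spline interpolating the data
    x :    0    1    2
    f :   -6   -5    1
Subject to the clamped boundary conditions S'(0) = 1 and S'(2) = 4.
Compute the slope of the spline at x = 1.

Write σ_i for S''(x_i). With h_i = 1, 1 and divided differences Δ_i = 1, 6, the continuity of S' gives the tridiagonal system
  1·σ_0 + 4·σ_1 + 1·σ_2 = 6(Δ_1 - Δ_0) = 30
Clamped end conditions give two more equations: 2h_0·σ_0 + h_0·σ_1 = 6(Δ_0 - S'(0)) = 0 and h_1·σ_1 + 2h_1·σ_2 = 6(S'(2) - Δ_1) = -12.
Solving: σ_0 = -6, σ_1 = 12, σ_2 = -12.
On [1, 2], S'(x) = b_1 + 2c_1·(x - 1) + 3d_1·(x - 1)² with b_1 = Δ_1 - h_1(2σ_1 + σ_2)/6 = 4, c_1 = σ_1/2 = 6, d_1 = (σ_2 - σ_1)/(6h_1) = -4. So S'(1) = 4.

4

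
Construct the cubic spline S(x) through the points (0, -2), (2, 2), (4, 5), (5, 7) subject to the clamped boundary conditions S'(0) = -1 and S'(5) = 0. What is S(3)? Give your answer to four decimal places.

Put σ_i = S'' at the i-th knot. Here h = (2, 2, 1) and Δ = (2, 3/2, 2), so the interior equations h_(i-1)·σ_(i-1) + 2(h_(i-1)+h_i)·σ_i + h_i·σ_(i+1) = 6(Δ_i − Δ_(i-1)) read
  2·σ_0 + 8·σ_1 + 2·σ_2 = 6(Δ_1 - Δ_0) = -3
  2·σ_1 + 6·σ_2 + 1·σ_3 = 6(Δ_2 - Δ_1) = 3
Clamped end conditions give two more equations: 2h_0·σ_0 + h_0·σ_1 = 6(Δ_0 - S'(0)) = 18 and h_2·σ_2 + 2h_2·σ_3 = 6(S'(5) - Δ_2) = -12.
Solving the tridiagonal system: σ_0 = 263/46, σ_1 = -56/23, σ_2 = 58/23, σ_3 = -167/23.
On [2, 4], S(x) = 2 + 105/46·(x - 2) - 28/23·(x - 2)² + 19/46·(x - 2)³.
With (x - 2) = 1: S(3) = 80/23.

3.4783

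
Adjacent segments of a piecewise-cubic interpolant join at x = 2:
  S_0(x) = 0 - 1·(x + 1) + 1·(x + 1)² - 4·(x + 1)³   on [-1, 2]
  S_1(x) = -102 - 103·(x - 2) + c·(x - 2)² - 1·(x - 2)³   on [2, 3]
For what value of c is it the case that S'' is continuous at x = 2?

S_0''(x) = 2 - 24·(x + 1), so S_0''(2) = -70. On the right, S_1''(2) = 2c, so c = -35.

-35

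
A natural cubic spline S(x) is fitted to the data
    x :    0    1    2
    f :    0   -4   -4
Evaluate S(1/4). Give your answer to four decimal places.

-1.2344

Write σ_i for S''(x_i). With h_i = 1, 1 and divided differences Δ_i = -4, 0, the continuity of S' gives the tridiagonal system
  1·σ_0 + 4·σ_1 + 1·σ_2 = 6(Δ_1 - Δ_0) = 24
Natural end conditions: σ_0 = σ_2 = 0.
Solving: σ_0 = 0, σ_1 = 6, σ_2 = 0.
On [0, 1], S(x) = 0 - 5·x + 0·x² + 1·x³.
With x = 1/4: S(1/4) = -79/64.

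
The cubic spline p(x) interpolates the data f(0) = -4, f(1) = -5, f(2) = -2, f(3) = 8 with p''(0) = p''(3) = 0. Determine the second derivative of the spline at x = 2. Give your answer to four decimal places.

9.6000

With M_i denoting the second derivative at x_i, h_i = 1, 1, 1, and Δ_i = (y_(i+1) − y_i)/h_i = -1, 3, 10:
  1·M_0 + 4·M_1 + 1·M_2 = 6(Δ_1 - Δ_0) = 24
  1·M_1 + 4·M_2 + 1·M_3 = 6(Δ_2 - Δ_1) = 42
Natural end conditions: M_0 = M_3 = 0.
Solving: M_0 = 0, M_1 = 18/5, M_2 = 48/5, M_3 = 0.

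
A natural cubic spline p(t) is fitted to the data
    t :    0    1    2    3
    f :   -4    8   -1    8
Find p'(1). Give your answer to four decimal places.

Let m_i = p''(x_i). Step sizes h_i = 1, 1, 1; slopes of the chords Δ_i = (y_(i+1) - y_i)/h_i = 12, -9, 9.
  1·m_0 + 4·m_1 + 1·m_2 = 6(Δ_1 - Δ_0) = -126
  1·m_1 + 4·m_2 + 1·m_3 = 6(Δ_2 - Δ_1) = 108
Natural end conditions: m_0 = m_3 = 0.
Hence m_0 = 0, m_1 = -204/5, m_2 = 186/5, m_3 = 0.
On [1, 2], p'(t) = b_1 + 2c_1·(t - 1) + 3d_1·(t - 1)² with b_1 = Δ_1 - h_1(2m_1 + m_2)/6 = -8/5, c_1 = m_1/2 = -102/5, d_1 = (m_2 - m_1)/(6h_1) = 13. So p'(1) = -8/5.

-1.6000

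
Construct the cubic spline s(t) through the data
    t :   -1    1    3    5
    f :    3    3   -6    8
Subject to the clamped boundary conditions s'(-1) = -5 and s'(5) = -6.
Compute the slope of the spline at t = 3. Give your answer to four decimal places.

Write m_i for s''(x_i). With h_i = 2, 2, 2 and divided differences Δ_i = 0, -9/2, 7, the continuity of s' gives the tridiagonal system
  2·m_0 + 8·m_1 + 2·m_2 = 6(Δ_1 - Δ_0) = -27
  2·m_1 + 8·m_2 + 2·m_3 = 6(Δ_2 - Δ_1) = 69
Clamped end conditions give two more equations: 2h_0·m_0 + h_0·m_1 = 6(Δ_0 - s'(-1)) = 30 and h_2·m_2 + 2h_2·m_3 = 6(s'(5) - Δ_2) = -78.
Forward elimination and back-substitution give m_0 = 79/6, m_1 = -34/3, m_2 = 56/3, m_3 = -173/6.
On [3, 5], s'(t) = b_2 + 2c_2·(t - 3) + 3d_2·(t - 3)² with b_2 = Δ_2 - h_2(2m_2 + m_3)/6 = 25/6, c_2 = m_2/2 = 28/3, d_2 = (m_3 - m_2)/(6h_2) = -95/24. So s'(3) = 25/6.

4.1667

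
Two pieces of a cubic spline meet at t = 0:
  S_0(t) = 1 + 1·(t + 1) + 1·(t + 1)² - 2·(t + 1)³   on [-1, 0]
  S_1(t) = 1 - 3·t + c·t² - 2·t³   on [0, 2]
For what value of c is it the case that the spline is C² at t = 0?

-5

S_0''(t) = 2 - 12·(t + 1), so S_0''(0) = -10. On the right, S_1''(0) = 2c, so c = -5.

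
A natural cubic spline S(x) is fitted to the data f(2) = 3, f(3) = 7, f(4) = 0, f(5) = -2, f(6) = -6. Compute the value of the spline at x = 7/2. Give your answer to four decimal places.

3.8683

Write m_i for S''(x_i). With h_i = 1, 1, 1, 1 and divided differences Δ_i = 4, -7, -2, -4, the continuity of S' gives the tridiagonal system
  1·m_0 + 4·m_1 + 1·m_2 = 6(Δ_1 - Δ_0) = -66
  1·m_1 + 4·m_2 + 1·m_3 = 6(Δ_2 - Δ_1) = 30
  1·m_2 + 4·m_3 + 1·m_4 = 6(Δ_3 - Δ_2) = -12
Natural end conditions: m_0 = m_4 = 0.
Solving: m_0 = 0, m_1 = -561/28, m_2 = 99/7, m_3 = -183/28, m_4 = 0.
On [3, 4], S(x) = 7 - 75/28·(x - 3) - 561/56·(x - 3)² + 319/56·(x - 3)³.
With (x - 3) = 1/2: S(7/2) = 1733/448.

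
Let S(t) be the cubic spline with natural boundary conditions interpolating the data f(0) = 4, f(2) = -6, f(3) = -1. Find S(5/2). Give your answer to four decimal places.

Put M_i = S'' at the i-th knot. Here h = (2, 1) and Δ = (-5, 5), so the interior equations h_(i-1)·M_(i-1) + 2(h_(i-1)+h_i)·M_i + h_i·M_(i+1) = 6(Δ_i − Δ_(i-1)) read
  2·M_0 + 6·M_1 + 1·M_2 = 6(Δ_1 - Δ_0) = 60
Natural end conditions: M_0 = M_2 = 0.
Forward elimination and back-substitution give M_0 = 0, M_1 = 10, M_2 = 0.
On [2, 3], S(t) = -6 + 5/3·(t - 2) + 5·(t - 2)² - 5/3·(t - 2)³.
With (t - 2) = 1/2: S(5/2) = -33/8.

-4.1250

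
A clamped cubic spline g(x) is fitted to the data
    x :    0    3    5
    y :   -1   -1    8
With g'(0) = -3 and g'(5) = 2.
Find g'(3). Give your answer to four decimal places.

4.0500

Put M_i = g'' at the i-th knot. Here h = (3, 2) and Δ = (0, 9/2), so the interior equations h_(i-1)·M_(i-1) + 2(h_(i-1)+h_i)·M_i + h_i·M_(i+1) = 6(Δ_i − Δ_(i-1)) read
  3·M_0 + 10·M_1 + 2·M_2 = 6(Δ_1 - Δ_0) = 27
Clamped end conditions give two more equations: 2h_0·M_0 + h_0·M_1 = 6(Δ_0 - g'(0)) = 18 and h_1·M_1 + 2h_1·M_2 = 6(g'(5) - Δ_1) = -15.
Solving the tridiagonal system: M_0 = 13/10, M_1 = 17/5, M_2 = -109/20.
On [3, 5], g'(x) = b_1 + 2c_1·(x - 3) + 3d_1·(x - 3)² with b_1 = Δ_1 - h_1(2M_1 + M_2)/6 = 81/20, c_1 = M_1/2 = 17/10, d_1 = (M_2 - M_1)/(6h_1) = -59/80. So g'(3) = 81/20.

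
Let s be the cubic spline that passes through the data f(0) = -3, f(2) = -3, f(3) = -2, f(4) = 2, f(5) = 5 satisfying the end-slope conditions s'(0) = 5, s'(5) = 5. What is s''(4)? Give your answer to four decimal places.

With M_i denoting the second derivative at x_i, h_i = 2, 1, 1, 1, and Δ_i = (y_(i+1) − y_i)/h_i = 0, 1, 4, 3:
  2·M_0 + 6·M_1 + 1·M_2 = 6(Δ_1 - Δ_0) = 6
  1·M_1 + 4·M_2 + 1·M_3 = 6(Δ_2 - Δ_1) = 18
  1·M_2 + 4·M_3 + 1·M_4 = 6(Δ_3 - Δ_2) = -6
Clamped end conditions give two more equations: 2h_0·M_0 + h_0·M_1 = 6(Δ_0 - s'(0)) = -30 and h_3·M_3 + 2h_3·M_4 = 6(s'(5) - Δ_3) = 12.
Solving the tridiagonal system: M_0 = -747/82, M_1 = 132/41, M_2 = 201/41, M_3 = -198/41, M_4 = 345/41.

-4.8293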